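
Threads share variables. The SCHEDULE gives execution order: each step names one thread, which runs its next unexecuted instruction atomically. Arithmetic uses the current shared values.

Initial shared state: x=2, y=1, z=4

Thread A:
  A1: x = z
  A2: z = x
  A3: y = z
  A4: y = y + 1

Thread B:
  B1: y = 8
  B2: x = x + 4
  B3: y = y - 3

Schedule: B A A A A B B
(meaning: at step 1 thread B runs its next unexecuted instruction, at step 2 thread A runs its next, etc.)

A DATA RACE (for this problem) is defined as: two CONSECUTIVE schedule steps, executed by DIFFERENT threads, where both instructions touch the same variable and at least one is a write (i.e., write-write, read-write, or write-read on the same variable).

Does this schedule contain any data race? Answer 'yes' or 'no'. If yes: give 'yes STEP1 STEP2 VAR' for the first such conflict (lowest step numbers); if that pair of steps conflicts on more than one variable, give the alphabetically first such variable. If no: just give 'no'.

Steps 1,2: B(r=-,w=y) vs A(r=z,w=x). No conflict.
Steps 2,3: same thread (A). No race.
Steps 3,4: same thread (A). No race.
Steps 4,5: same thread (A). No race.
Steps 5,6: A(r=y,w=y) vs B(r=x,w=x). No conflict.
Steps 6,7: same thread (B). No race.

Answer: no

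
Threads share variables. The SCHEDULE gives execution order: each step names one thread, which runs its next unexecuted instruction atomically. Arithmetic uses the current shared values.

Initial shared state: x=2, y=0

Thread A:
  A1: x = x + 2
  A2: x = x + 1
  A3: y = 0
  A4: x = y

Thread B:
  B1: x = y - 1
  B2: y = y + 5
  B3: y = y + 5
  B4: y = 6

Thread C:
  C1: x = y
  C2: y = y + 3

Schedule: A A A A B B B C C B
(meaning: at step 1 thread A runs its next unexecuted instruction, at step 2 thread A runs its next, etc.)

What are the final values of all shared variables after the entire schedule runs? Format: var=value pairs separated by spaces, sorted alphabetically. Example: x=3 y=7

Answer: x=10 y=6

Derivation:
Step 1: thread A executes A1 (x = x + 2). Shared: x=4 y=0. PCs: A@1 B@0 C@0
Step 2: thread A executes A2 (x = x + 1). Shared: x=5 y=0. PCs: A@2 B@0 C@0
Step 3: thread A executes A3 (y = 0). Shared: x=5 y=0. PCs: A@3 B@0 C@0
Step 4: thread A executes A4 (x = y). Shared: x=0 y=0. PCs: A@4 B@0 C@0
Step 5: thread B executes B1 (x = y - 1). Shared: x=-1 y=0. PCs: A@4 B@1 C@0
Step 6: thread B executes B2 (y = y + 5). Shared: x=-1 y=5. PCs: A@4 B@2 C@0
Step 7: thread B executes B3 (y = y + 5). Shared: x=-1 y=10. PCs: A@4 B@3 C@0
Step 8: thread C executes C1 (x = y). Shared: x=10 y=10. PCs: A@4 B@3 C@1
Step 9: thread C executes C2 (y = y + 3). Shared: x=10 y=13. PCs: A@4 B@3 C@2
Step 10: thread B executes B4 (y = 6). Shared: x=10 y=6. PCs: A@4 B@4 C@2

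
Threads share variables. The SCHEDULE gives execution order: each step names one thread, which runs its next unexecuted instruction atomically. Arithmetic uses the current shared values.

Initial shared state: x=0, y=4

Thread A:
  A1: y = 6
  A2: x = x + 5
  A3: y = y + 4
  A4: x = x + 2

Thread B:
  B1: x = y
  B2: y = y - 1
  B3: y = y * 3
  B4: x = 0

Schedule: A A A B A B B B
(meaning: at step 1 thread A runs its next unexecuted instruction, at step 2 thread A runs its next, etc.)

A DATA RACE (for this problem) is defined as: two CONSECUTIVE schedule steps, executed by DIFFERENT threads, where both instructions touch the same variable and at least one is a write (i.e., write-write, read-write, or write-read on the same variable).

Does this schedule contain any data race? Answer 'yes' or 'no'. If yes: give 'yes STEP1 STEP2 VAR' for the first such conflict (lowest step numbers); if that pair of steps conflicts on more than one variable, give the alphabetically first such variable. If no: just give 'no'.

Steps 1,2: same thread (A). No race.
Steps 2,3: same thread (A). No race.
Steps 3,4: A(y = y + 4) vs B(x = y). RACE on y (W-R).
Steps 4,5: B(x = y) vs A(x = x + 2). RACE on x (W-W).
Steps 5,6: A(r=x,w=x) vs B(r=y,w=y). No conflict.
Steps 6,7: same thread (B). No race.
Steps 7,8: same thread (B). No race.
First conflict at steps 3,4.

Answer: yes 3 4 y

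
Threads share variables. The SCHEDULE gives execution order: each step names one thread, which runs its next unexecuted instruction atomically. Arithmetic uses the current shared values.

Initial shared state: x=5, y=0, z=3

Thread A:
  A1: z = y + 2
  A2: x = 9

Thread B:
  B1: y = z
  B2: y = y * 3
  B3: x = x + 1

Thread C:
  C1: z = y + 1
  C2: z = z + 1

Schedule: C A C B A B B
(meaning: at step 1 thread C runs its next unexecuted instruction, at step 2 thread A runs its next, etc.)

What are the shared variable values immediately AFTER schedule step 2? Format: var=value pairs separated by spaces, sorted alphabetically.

Step 1: thread C executes C1 (z = y + 1). Shared: x=5 y=0 z=1. PCs: A@0 B@0 C@1
Step 2: thread A executes A1 (z = y + 2). Shared: x=5 y=0 z=2. PCs: A@1 B@0 C@1

Answer: x=5 y=0 z=2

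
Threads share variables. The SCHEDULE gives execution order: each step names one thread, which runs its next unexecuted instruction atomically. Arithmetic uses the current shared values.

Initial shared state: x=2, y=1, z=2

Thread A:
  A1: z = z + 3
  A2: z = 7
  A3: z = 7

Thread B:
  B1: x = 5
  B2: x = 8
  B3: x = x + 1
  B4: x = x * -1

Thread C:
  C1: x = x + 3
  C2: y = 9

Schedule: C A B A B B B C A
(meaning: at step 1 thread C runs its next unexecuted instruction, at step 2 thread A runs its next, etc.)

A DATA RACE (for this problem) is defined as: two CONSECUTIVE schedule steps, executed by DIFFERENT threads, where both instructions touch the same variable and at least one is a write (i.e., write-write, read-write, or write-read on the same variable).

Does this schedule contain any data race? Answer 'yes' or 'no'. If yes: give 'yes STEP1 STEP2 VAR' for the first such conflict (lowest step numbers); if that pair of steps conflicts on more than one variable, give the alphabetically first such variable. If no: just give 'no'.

Steps 1,2: C(r=x,w=x) vs A(r=z,w=z). No conflict.
Steps 2,3: A(r=z,w=z) vs B(r=-,w=x). No conflict.
Steps 3,4: B(r=-,w=x) vs A(r=-,w=z). No conflict.
Steps 4,5: A(r=-,w=z) vs B(r=-,w=x). No conflict.
Steps 5,6: same thread (B). No race.
Steps 6,7: same thread (B). No race.
Steps 7,8: B(r=x,w=x) vs C(r=-,w=y). No conflict.
Steps 8,9: C(r=-,w=y) vs A(r=-,w=z). No conflict.

Answer: no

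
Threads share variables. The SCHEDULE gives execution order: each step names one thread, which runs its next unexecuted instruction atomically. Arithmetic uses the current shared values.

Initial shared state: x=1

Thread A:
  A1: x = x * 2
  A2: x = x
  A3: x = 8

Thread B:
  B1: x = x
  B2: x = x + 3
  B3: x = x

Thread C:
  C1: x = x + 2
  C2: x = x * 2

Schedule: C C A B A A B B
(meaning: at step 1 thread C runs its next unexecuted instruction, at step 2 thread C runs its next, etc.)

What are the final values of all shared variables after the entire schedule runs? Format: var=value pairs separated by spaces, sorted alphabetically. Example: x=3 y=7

Answer: x=11

Derivation:
Step 1: thread C executes C1 (x = x + 2). Shared: x=3. PCs: A@0 B@0 C@1
Step 2: thread C executes C2 (x = x * 2). Shared: x=6. PCs: A@0 B@0 C@2
Step 3: thread A executes A1 (x = x * 2). Shared: x=12. PCs: A@1 B@0 C@2
Step 4: thread B executes B1 (x = x). Shared: x=12. PCs: A@1 B@1 C@2
Step 5: thread A executes A2 (x = x). Shared: x=12. PCs: A@2 B@1 C@2
Step 6: thread A executes A3 (x = 8). Shared: x=8. PCs: A@3 B@1 C@2
Step 7: thread B executes B2 (x = x + 3). Shared: x=11. PCs: A@3 B@2 C@2
Step 8: thread B executes B3 (x = x). Shared: x=11. PCs: A@3 B@3 C@2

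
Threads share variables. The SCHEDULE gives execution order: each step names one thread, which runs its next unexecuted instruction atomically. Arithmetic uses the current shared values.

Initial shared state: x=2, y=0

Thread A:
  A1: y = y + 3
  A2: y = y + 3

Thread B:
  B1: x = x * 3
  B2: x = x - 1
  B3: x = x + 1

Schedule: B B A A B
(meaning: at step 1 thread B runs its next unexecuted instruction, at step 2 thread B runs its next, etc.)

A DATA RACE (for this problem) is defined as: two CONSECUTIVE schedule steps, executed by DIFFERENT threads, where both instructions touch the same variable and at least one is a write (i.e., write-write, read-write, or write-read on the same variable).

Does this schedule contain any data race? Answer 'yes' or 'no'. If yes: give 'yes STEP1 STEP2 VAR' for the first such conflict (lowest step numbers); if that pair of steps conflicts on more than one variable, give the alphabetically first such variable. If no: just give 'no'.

Steps 1,2: same thread (B). No race.
Steps 2,3: B(r=x,w=x) vs A(r=y,w=y). No conflict.
Steps 3,4: same thread (A). No race.
Steps 4,5: A(r=y,w=y) vs B(r=x,w=x). No conflict.

Answer: no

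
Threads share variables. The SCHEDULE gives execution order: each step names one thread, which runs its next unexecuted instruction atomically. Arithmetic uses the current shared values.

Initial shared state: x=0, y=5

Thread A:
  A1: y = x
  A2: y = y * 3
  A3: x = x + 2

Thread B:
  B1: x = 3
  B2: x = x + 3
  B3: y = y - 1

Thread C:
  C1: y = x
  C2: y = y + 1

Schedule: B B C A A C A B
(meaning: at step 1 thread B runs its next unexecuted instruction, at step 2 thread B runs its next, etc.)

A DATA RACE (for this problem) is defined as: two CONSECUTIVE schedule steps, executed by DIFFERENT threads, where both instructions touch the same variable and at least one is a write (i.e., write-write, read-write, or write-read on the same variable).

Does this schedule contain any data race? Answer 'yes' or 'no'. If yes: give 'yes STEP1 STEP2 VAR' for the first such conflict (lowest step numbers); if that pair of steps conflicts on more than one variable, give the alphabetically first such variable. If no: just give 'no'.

Steps 1,2: same thread (B). No race.
Steps 2,3: B(x = x + 3) vs C(y = x). RACE on x (W-R).
Steps 3,4: C(y = x) vs A(y = x). RACE on y (W-W).
Steps 4,5: same thread (A). No race.
Steps 5,6: A(y = y * 3) vs C(y = y + 1). RACE on y (W-W).
Steps 6,7: C(r=y,w=y) vs A(r=x,w=x). No conflict.
Steps 7,8: A(r=x,w=x) vs B(r=y,w=y). No conflict.
First conflict at steps 2,3.

Answer: yes 2 3 x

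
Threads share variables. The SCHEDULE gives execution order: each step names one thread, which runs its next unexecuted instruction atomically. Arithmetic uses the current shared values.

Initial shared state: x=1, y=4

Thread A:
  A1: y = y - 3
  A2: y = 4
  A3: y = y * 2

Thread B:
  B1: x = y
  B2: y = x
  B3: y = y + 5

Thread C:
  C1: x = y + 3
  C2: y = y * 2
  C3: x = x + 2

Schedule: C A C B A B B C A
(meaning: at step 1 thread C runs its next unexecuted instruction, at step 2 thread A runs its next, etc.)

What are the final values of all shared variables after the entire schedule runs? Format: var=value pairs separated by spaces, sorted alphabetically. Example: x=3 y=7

Answer: x=4 y=14

Derivation:
Step 1: thread C executes C1 (x = y + 3). Shared: x=7 y=4. PCs: A@0 B@0 C@1
Step 2: thread A executes A1 (y = y - 3). Shared: x=7 y=1. PCs: A@1 B@0 C@1
Step 3: thread C executes C2 (y = y * 2). Shared: x=7 y=2. PCs: A@1 B@0 C@2
Step 4: thread B executes B1 (x = y). Shared: x=2 y=2. PCs: A@1 B@1 C@2
Step 5: thread A executes A2 (y = 4). Shared: x=2 y=4. PCs: A@2 B@1 C@2
Step 6: thread B executes B2 (y = x). Shared: x=2 y=2. PCs: A@2 B@2 C@2
Step 7: thread B executes B3 (y = y + 5). Shared: x=2 y=7. PCs: A@2 B@3 C@2
Step 8: thread C executes C3 (x = x + 2). Shared: x=4 y=7. PCs: A@2 B@3 C@3
Step 9: thread A executes A3 (y = y * 2). Shared: x=4 y=14. PCs: A@3 B@3 C@3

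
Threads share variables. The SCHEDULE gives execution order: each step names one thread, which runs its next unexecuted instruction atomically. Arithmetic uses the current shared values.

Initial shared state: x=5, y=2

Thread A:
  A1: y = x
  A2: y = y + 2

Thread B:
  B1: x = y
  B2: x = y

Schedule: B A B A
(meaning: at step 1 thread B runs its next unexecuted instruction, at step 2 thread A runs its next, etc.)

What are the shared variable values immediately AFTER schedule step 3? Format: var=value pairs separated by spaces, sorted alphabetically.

Step 1: thread B executes B1 (x = y). Shared: x=2 y=2. PCs: A@0 B@1
Step 2: thread A executes A1 (y = x). Shared: x=2 y=2. PCs: A@1 B@1
Step 3: thread B executes B2 (x = y). Shared: x=2 y=2. PCs: A@1 B@2

Answer: x=2 y=2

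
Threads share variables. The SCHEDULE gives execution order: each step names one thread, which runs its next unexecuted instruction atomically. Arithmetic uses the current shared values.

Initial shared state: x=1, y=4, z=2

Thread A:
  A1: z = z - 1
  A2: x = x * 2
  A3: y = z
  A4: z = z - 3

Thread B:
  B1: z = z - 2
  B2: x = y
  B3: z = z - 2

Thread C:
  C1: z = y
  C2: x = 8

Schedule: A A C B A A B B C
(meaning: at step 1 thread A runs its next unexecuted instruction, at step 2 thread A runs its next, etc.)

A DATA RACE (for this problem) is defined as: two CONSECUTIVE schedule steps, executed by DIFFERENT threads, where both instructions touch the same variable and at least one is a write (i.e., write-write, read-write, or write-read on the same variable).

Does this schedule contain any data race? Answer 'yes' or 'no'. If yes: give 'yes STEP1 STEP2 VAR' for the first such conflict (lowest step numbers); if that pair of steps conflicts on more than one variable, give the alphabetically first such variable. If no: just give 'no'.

Answer: yes 3 4 z

Derivation:
Steps 1,2: same thread (A). No race.
Steps 2,3: A(r=x,w=x) vs C(r=y,w=z). No conflict.
Steps 3,4: C(z = y) vs B(z = z - 2). RACE on z (W-W).
Steps 4,5: B(z = z - 2) vs A(y = z). RACE on z (W-R).
Steps 5,6: same thread (A). No race.
Steps 6,7: A(r=z,w=z) vs B(r=y,w=x). No conflict.
Steps 7,8: same thread (B). No race.
Steps 8,9: B(r=z,w=z) vs C(r=-,w=x). No conflict.
First conflict at steps 3,4.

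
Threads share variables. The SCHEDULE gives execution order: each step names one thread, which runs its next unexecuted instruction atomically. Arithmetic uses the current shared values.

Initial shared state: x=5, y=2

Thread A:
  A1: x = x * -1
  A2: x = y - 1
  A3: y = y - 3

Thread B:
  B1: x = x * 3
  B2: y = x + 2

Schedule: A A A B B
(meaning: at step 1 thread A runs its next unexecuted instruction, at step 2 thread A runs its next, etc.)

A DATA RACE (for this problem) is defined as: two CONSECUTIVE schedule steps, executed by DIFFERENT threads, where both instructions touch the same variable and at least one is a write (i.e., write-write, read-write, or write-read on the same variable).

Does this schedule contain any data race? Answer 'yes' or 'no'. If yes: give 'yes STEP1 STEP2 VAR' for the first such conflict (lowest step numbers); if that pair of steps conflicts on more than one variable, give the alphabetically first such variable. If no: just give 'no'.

Steps 1,2: same thread (A). No race.
Steps 2,3: same thread (A). No race.
Steps 3,4: A(r=y,w=y) vs B(r=x,w=x). No conflict.
Steps 4,5: same thread (B). No race.

Answer: no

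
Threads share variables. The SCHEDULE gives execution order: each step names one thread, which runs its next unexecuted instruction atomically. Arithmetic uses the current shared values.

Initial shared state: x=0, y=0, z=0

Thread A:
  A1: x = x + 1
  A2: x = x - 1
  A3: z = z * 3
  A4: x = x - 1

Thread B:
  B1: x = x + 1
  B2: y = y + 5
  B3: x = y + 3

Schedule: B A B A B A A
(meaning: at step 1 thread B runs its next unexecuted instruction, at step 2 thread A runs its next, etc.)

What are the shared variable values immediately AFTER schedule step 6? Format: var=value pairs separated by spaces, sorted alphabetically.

Step 1: thread B executes B1 (x = x + 1). Shared: x=1 y=0 z=0. PCs: A@0 B@1
Step 2: thread A executes A1 (x = x + 1). Shared: x=2 y=0 z=0. PCs: A@1 B@1
Step 3: thread B executes B2 (y = y + 5). Shared: x=2 y=5 z=0. PCs: A@1 B@2
Step 4: thread A executes A2 (x = x - 1). Shared: x=1 y=5 z=0. PCs: A@2 B@2
Step 5: thread B executes B3 (x = y + 3). Shared: x=8 y=5 z=0. PCs: A@2 B@3
Step 6: thread A executes A3 (z = z * 3). Shared: x=8 y=5 z=0. PCs: A@3 B@3

Answer: x=8 y=5 z=0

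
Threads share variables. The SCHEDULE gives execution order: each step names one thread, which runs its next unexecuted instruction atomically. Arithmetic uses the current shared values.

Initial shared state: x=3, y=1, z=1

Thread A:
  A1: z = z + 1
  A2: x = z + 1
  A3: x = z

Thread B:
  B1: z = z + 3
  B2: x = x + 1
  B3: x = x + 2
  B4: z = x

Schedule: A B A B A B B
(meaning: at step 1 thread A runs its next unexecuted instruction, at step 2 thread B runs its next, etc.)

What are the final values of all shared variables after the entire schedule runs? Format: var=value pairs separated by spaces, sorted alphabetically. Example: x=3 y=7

Answer: x=7 y=1 z=7

Derivation:
Step 1: thread A executes A1 (z = z + 1). Shared: x=3 y=1 z=2. PCs: A@1 B@0
Step 2: thread B executes B1 (z = z + 3). Shared: x=3 y=1 z=5. PCs: A@1 B@1
Step 3: thread A executes A2 (x = z + 1). Shared: x=6 y=1 z=5. PCs: A@2 B@1
Step 4: thread B executes B2 (x = x + 1). Shared: x=7 y=1 z=5. PCs: A@2 B@2
Step 5: thread A executes A3 (x = z). Shared: x=5 y=1 z=5. PCs: A@3 B@2
Step 6: thread B executes B3 (x = x + 2). Shared: x=7 y=1 z=5. PCs: A@3 B@3
Step 7: thread B executes B4 (z = x). Shared: x=7 y=1 z=7. PCs: A@3 B@4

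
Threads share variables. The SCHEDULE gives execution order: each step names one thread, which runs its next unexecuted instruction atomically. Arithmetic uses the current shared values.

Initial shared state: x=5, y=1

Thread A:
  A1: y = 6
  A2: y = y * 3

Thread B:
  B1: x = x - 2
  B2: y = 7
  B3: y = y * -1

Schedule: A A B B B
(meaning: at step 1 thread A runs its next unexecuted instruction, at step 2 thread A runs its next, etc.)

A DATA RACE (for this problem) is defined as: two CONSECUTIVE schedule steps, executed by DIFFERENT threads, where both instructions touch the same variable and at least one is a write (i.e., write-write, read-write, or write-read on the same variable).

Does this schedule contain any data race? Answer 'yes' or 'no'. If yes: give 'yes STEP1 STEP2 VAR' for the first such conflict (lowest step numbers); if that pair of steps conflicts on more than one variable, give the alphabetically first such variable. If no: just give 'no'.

Steps 1,2: same thread (A). No race.
Steps 2,3: A(r=y,w=y) vs B(r=x,w=x). No conflict.
Steps 3,4: same thread (B). No race.
Steps 4,5: same thread (B). No race.

Answer: no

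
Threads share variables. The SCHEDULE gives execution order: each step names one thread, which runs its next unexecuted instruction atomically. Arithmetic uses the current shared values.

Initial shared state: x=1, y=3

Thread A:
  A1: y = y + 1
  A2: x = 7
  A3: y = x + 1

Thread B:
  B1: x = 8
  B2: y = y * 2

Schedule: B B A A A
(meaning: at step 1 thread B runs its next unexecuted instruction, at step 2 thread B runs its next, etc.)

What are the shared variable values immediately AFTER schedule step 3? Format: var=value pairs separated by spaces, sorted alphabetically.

Answer: x=8 y=7

Derivation:
Step 1: thread B executes B1 (x = 8). Shared: x=8 y=3. PCs: A@0 B@1
Step 2: thread B executes B2 (y = y * 2). Shared: x=8 y=6. PCs: A@0 B@2
Step 3: thread A executes A1 (y = y + 1). Shared: x=8 y=7. PCs: A@1 B@2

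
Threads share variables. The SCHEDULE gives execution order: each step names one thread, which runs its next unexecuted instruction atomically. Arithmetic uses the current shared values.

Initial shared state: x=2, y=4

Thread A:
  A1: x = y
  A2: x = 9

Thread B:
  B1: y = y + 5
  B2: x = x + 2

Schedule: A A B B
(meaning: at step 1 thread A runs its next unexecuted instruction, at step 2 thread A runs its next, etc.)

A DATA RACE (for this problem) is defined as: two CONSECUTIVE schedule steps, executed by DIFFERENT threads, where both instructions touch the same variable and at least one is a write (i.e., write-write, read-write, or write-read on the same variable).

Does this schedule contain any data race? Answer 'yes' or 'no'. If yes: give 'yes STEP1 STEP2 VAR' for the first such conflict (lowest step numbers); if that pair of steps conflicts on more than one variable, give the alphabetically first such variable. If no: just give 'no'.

Answer: no

Derivation:
Steps 1,2: same thread (A). No race.
Steps 2,3: A(r=-,w=x) vs B(r=y,w=y). No conflict.
Steps 3,4: same thread (B). No race.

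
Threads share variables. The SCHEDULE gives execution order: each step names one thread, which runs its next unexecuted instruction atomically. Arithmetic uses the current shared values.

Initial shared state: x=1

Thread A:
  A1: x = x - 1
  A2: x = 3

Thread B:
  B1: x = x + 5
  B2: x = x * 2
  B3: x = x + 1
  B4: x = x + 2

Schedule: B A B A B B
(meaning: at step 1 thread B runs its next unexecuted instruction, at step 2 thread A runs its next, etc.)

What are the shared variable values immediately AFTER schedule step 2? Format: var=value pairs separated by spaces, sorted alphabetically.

Step 1: thread B executes B1 (x = x + 5). Shared: x=6. PCs: A@0 B@1
Step 2: thread A executes A1 (x = x - 1). Shared: x=5. PCs: A@1 B@1

Answer: x=5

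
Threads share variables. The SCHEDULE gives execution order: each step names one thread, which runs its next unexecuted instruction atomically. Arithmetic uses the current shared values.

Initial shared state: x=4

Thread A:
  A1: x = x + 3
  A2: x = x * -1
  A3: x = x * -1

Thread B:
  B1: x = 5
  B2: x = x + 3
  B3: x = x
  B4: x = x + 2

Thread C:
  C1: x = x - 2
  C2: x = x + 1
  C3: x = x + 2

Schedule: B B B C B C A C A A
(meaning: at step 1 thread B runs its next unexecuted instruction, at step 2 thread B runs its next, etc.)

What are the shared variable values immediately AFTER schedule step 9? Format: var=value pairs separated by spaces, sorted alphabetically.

Answer: x=-14

Derivation:
Step 1: thread B executes B1 (x = 5). Shared: x=5. PCs: A@0 B@1 C@0
Step 2: thread B executes B2 (x = x + 3). Shared: x=8. PCs: A@0 B@2 C@0
Step 3: thread B executes B3 (x = x). Shared: x=8. PCs: A@0 B@3 C@0
Step 4: thread C executes C1 (x = x - 2). Shared: x=6. PCs: A@0 B@3 C@1
Step 5: thread B executes B4 (x = x + 2). Shared: x=8. PCs: A@0 B@4 C@1
Step 6: thread C executes C2 (x = x + 1). Shared: x=9. PCs: A@0 B@4 C@2
Step 7: thread A executes A1 (x = x + 3). Shared: x=12. PCs: A@1 B@4 C@2
Step 8: thread C executes C3 (x = x + 2). Shared: x=14. PCs: A@1 B@4 C@3
Step 9: thread A executes A2 (x = x * -1). Shared: x=-14. PCs: A@2 B@4 C@3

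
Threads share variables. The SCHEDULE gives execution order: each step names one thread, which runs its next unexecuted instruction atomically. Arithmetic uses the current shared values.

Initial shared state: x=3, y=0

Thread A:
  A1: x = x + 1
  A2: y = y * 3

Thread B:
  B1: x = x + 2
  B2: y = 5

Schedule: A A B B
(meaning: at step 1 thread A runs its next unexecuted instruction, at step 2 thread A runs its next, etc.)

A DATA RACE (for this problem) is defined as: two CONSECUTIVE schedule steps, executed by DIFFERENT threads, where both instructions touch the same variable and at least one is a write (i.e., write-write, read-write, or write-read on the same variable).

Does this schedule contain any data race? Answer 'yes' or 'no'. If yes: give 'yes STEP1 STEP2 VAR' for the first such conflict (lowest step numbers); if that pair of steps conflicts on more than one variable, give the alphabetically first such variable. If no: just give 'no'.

Steps 1,2: same thread (A). No race.
Steps 2,3: A(r=y,w=y) vs B(r=x,w=x). No conflict.
Steps 3,4: same thread (B). No race.

Answer: no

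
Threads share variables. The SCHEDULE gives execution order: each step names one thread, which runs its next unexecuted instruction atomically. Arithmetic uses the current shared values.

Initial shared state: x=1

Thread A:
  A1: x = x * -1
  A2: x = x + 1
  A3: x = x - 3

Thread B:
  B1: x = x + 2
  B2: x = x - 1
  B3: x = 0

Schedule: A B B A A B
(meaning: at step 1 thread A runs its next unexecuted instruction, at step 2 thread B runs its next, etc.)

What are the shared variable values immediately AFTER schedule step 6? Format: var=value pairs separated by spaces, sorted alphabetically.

Step 1: thread A executes A1 (x = x * -1). Shared: x=-1. PCs: A@1 B@0
Step 2: thread B executes B1 (x = x + 2). Shared: x=1. PCs: A@1 B@1
Step 3: thread B executes B2 (x = x - 1). Shared: x=0. PCs: A@1 B@2
Step 4: thread A executes A2 (x = x + 1). Shared: x=1. PCs: A@2 B@2
Step 5: thread A executes A3 (x = x - 3). Shared: x=-2. PCs: A@3 B@2
Step 6: thread B executes B3 (x = 0). Shared: x=0. PCs: A@3 B@3

Answer: x=0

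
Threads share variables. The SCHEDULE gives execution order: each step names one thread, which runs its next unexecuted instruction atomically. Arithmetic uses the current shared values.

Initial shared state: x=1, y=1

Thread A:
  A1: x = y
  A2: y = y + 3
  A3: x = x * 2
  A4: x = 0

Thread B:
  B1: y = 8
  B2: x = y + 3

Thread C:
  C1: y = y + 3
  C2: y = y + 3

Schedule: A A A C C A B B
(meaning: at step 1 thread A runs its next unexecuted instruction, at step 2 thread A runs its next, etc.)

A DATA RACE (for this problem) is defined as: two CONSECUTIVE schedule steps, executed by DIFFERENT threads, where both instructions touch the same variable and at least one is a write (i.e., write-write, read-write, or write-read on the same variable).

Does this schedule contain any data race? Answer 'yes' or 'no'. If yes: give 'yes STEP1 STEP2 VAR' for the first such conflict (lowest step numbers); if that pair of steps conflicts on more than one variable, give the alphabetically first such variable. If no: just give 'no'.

Steps 1,2: same thread (A). No race.
Steps 2,3: same thread (A). No race.
Steps 3,4: A(r=x,w=x) vs C(r=y,w=y). No conflict.
Steps 4,5: same thread (C). No race.
Steps 5,6: C(r=y,w=y) vs A(r=-,w=x). No conflict.
Steps 6,7: A(r=-,w=x) vs B(r=-,w=y). No conflict.
Steps 7,8: same thread (B). No race.

Answer: no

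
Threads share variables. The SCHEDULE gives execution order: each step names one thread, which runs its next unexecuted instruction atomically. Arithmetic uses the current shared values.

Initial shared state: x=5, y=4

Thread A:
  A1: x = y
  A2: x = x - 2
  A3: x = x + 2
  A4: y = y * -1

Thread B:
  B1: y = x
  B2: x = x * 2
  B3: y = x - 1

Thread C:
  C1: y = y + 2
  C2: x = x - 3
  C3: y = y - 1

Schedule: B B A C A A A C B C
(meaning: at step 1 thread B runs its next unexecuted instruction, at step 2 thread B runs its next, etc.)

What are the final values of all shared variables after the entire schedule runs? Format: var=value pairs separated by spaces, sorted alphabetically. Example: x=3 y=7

Step 1: thread B executes B1 (y = x). Shared: x=5 y=5. PCs: A@0 B@1 C@0
Step 2: thread B executes B2 (x = x * 2). Shared: x=10 y=5. PCs: A@0 B@2 C@0
Step 3: thread A executes A1 (x = y). Shared: x=5 y=5. PCs: A@1 B@2 C@0
Step 4: thread C executes C1 (y = y + 2). Shared: x=5 y=7. PCs: A@1 B@2 C@1
Step 5: thread A executes A2 (x = x - 2). Shared: x=3 y=7. PCs: A@2 B@2 C@1
Step 6: thread A executes A3 (x = x + 2). Shared: x=5 y=7. PCs: A@3 B@2 C@1
Step 7: thread A executes A4 (y = y * -1). Shared: x=5 y=-7. PCs: A@4 B@2 C@1
Step 8: thread C executes C2 (x = x - 3). Shared: x=2 y=-7. PCs: A@4 B@2 C@2
Step 9: thread B executes B3 (y = x - 1). Shared: x=2 y=1. PCs: A@4 B@3 C@2
Step 10: thread C executes C3 (y = y - 1). Shared: x=2 y=0. PCs: A@4 B@3 C@3

Answer: x=2 y=0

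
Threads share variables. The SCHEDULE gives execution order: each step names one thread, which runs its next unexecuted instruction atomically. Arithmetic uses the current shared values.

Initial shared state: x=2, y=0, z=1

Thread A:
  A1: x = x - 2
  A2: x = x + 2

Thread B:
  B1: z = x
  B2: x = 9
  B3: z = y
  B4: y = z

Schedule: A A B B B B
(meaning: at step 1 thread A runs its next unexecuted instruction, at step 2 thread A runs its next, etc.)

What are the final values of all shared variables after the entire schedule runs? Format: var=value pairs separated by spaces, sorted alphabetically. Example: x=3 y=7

Step 1: thread A executes A1 (x = x - 2). Shared: x=0 y=0 z=1. PCs: A@1 B@0
Step 2: thread A executes A2 (x = x + 2). Shared: x=2 y=0 z=1. PCs: A@2 B@0
Step 3: thread B executes B1 (z = x). Shared: x=2 y=0 z=2. PCs: A@2 B@1
Step 4: thread B executes B2 (x = 9). Shared: x=9 y=0 z=2. PCs: A@2 B@2
Step 5: thread B executes B3 (z = y). Shared: x=9 y=0 z=0. PCs: A@2 B@3
Step 6: thread B executes B4 (y = z). Shared: x=9 y=0 z=0. PCs: A@2 B@4

Answer: x=9 y=0 z=0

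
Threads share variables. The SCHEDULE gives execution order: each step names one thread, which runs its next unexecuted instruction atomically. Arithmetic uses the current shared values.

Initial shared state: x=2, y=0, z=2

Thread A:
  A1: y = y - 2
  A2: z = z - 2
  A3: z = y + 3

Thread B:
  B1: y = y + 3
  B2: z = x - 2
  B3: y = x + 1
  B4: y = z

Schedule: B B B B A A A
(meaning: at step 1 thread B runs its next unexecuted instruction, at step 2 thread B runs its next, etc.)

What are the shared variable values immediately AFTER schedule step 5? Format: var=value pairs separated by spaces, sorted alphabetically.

Step 1: thread B executes B1 (y = y + 3). Shared: x=2 y=3 z=2. PCs: A@0 B@1
Step 2: thread B executes B2 (z = x - 2). Shared: x=2 y=3 z=0. PCs: A@0 B@2
Step 3: thread B executes B3 (y = x + 1). Shared: x=2 y=3 z=0. PCs: A@0 B@3
Step 4: thread B executes B4 (y = z). Shared: x=2 y=0 z=0. PCs: A@0 B@4
Step 5: thread A executes A1 (y = y - 2). Shared: x=2 y=-2 z=0. PCs: A@1 B@4

Answer: x=2 y=-2 z=0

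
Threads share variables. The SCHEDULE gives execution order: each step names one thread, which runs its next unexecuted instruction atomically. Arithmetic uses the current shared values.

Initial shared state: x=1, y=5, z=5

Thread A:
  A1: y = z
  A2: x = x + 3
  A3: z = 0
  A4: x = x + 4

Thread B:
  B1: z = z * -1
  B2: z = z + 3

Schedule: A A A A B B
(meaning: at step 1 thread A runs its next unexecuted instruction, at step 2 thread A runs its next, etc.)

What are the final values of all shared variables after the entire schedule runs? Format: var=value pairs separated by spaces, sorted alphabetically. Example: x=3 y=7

Answer: x=8 y=5 z=3

Derivation:
Step 1: thread A executes A1 (y = z). Shared: x=1 y=5 z=5. PCs: A@1 B@0
Step 2: thread A executes A2 (x = x + 3). Shared: x=4 y=5 z=5. PCs: A@2 B@0
Step 3: thread A executes A3 (z = 0). Shared: x=4 y=5 z=0. PCs: A@3 B@0
Step 4: thread A executes A4 (x = x + 4). Shared: x=8 y=5 z=0. PCs: A@4 B@0
Step 5: thread B executes B1 (z = z * -1). Shared: x=8 y=5 z=0. PCs: A@4 B@1
Step 6: thread B executes B2 (z = z + 3). Shared: x=8 y=5 z=3. PCs: A@4 B@2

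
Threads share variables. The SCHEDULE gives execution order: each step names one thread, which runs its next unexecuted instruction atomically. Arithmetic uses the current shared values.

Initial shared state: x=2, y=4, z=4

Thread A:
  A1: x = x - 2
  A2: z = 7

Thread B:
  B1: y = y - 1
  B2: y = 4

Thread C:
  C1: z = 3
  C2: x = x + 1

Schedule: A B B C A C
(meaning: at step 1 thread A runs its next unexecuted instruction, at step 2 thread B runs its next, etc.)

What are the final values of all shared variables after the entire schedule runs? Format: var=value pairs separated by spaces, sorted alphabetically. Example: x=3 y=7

Answer: x=1 y=4 z=7

Derivation:
Step 1: thread A executes A1 (x = x - 2). Shared: x=0 y=4 z=4. PCs: A@1 B@0 C@0
Step 2: thread B executes B1 (y = y - 1). Shared: x=0 y=3 z=4. PCs: A@1 B@1 C@0
Step 3: thread B executes B2 (y = 4). Shared: x=0 y=4 z=4. PCs: A@1 B@2 C@0
Step 4: thread C executes C1 (z = 3). Shared: x=0 y=4 z=3. PCs: A@1 B@2 C@1
Step 5: thread A executes A2 (z = 7). Shared: x=0 y=4 z=7. PCs: A@2 B@2 C@1
Step 6: thread C executes C2 (x = x + 1). Shared: x=1 y=4 z=7. PCs: A@2 B@2 C@2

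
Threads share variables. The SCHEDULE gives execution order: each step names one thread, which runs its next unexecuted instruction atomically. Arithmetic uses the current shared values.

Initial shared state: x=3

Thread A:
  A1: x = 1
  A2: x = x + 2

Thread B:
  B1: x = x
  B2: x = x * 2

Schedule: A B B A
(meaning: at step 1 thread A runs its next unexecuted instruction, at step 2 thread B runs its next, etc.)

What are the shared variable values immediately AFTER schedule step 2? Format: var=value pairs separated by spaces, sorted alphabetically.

Answer: x=1

Derivation:
Step 1: thread A executes A1 (x = 1). Shared: x=1. PCs: A@1 B@0
Step 2: thread B executes B1 (x = x). Shared: x=1. PCs: A@1 B@1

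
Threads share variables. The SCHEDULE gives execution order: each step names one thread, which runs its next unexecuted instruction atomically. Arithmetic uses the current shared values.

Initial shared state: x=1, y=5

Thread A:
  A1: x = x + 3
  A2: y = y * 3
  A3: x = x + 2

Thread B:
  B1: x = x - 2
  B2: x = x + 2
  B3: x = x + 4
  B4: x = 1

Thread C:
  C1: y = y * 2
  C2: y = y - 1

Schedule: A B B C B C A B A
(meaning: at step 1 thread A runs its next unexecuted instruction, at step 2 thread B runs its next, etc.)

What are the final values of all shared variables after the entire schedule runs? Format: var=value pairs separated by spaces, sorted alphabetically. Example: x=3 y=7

Answer: x=3 y=27

Derivation:
Step 1: thread A executes A1 (x = x + 3). Shared: x=4 y=5. PCs: A@1 B@0 C@0
Step 2: thread B executes B1 (x = x - 2). Shared: x=2 y=5. PCs: A@1 B@1 C@0
Step 3: thread B executes B2 (x = x + 2). Shared: x=4 y=5. PCs: A@1 B@2 C@0
Step 4: thread C executes C1 (y = y * 2). Shared: x=4 y=10. PCs: A@1 B@2 C@1
Step 5: thread B executes B3 (x = x + 4). Shared: x=8 y=10. PCs: A@1 B@3 C@1
Step 6: thread C executes C2 (y = y - 1). Shared: x=8 y=9. PCs: A@1 B@3 C@2
Step 7: thread A executes A2 (y = y * 3). Shared: x=8 y=27. PCs: A@2 B@3 C@2
Step 8: thread B executes B4 (x = 1). Shared: x=1 y=27. PCs: A@2 B@4 C@2
Step 9: thread A executes A3 (x = x + 2). Shared: x=3 y=27. PCs: A@3 B@4 C@2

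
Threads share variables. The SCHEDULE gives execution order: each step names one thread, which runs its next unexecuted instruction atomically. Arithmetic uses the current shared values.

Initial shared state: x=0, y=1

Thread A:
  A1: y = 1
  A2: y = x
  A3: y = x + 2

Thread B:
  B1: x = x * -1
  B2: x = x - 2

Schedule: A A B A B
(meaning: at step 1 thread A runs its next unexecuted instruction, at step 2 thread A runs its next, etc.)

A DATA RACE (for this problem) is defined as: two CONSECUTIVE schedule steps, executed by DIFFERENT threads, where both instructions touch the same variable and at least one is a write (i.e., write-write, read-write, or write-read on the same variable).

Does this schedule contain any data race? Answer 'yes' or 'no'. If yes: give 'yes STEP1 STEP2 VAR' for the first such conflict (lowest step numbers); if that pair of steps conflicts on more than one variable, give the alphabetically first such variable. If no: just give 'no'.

Answer: yes 2 3 x

Derivation:
Steps 1,2: same thread (A). No race.
Steps 2,3: A(y = x) vs B(x = x * -1). RACE on x (R-W).
Steps 3,4: B(x = x * -1) vs A(y = x + 2). RACE on x (W-R).
Steps 4,5: A(y = x + 2) vs B(x = x - 2). RACE on x (R-W).
First conflict at steps 2,3.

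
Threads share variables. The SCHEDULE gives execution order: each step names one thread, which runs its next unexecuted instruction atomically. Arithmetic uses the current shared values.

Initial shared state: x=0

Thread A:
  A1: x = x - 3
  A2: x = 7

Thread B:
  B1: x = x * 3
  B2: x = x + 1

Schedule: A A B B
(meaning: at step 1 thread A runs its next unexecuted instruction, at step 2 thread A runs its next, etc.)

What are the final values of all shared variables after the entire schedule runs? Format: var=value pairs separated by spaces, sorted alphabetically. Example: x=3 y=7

Step 1: thread A executes A1 (x = x - 3). Shared: x=-3. PCs: A@1 B@0
Step 2: thread A executes A2 (x = 7). Shared: x=7. PCs: A@2 B@0
Step 3: thread B executes B1 (x = x * 3). Shared: x=21. PCs: A@2 B@1
Step 4: thread B executes B2 (x = x + 1). Shared: x=22. PCs: A@2 B@2

Answer: x=22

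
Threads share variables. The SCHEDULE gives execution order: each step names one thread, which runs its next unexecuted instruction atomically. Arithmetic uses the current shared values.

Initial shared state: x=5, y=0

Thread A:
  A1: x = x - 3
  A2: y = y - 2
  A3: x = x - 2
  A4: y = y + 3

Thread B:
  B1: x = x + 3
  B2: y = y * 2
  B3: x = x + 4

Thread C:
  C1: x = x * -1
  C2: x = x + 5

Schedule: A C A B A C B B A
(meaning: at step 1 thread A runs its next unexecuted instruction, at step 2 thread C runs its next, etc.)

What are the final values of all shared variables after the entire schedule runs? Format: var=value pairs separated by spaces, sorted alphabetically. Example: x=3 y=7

Step 1: thread A executes A1 (x = x - 3). Shared: x=2 y=0. PCs: A@1 B@0 C@0
Step 2: thread C executes C1 (x = x * -1). Shared: x=-2 y=0. PCs: A@1 B@0 C@1
Step 3: thread A executes A2 (y = y - 2). Shared: x=-2 y=-2. PCs: A@2 B@0 C@1
Step 4: thread B executes B1 (x = x + 3). Shared: x=1 y=-2. PCs: A@2 B@1 C@1
Step 5: thread A executes A3 (x = x - 2). Shared: x=-1 y=-2. PCs: A@3 B@1 C@1
Step 6: thread C executes C2 (x = x + 5). Shared: x=4 y=-2. PCs: A@3 B@1 C@2
Step 7: thread B executes B2 (y = y * 2). Shared: x=4 y=-4. PCs: A@3 B@2 C@2
Step 8: thread B executes B3 (x = x + 4). Shared: x=8 y=-4. PCs: A@3 B@3 C@2
Step 9: thread A executes A4 (y = y + 3). Shared: x=8 y=-1. PCs: A@4 B@3 C@2

Answer: x=8 y=-1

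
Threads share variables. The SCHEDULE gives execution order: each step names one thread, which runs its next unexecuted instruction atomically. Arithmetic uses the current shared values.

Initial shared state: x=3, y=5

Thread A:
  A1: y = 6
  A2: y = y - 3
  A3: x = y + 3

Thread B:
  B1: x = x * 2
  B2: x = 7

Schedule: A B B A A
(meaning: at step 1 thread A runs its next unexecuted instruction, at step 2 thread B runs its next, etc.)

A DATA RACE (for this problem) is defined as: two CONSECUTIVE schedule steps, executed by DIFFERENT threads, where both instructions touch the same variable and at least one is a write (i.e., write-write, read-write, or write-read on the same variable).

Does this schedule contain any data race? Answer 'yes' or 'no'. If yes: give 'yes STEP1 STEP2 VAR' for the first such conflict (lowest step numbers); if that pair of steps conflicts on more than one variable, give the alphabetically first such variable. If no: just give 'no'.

Answer: no

Derivation:
Steps 1,2: A(r=-,w=y) vs B(r=x,w=x). No conflict.
Steps 2,3: same thread (B). No race.
Steps 3,4: B(r=-,w=x) vs A(r=y,w=y). No conflict.
Steps 4,5: same thread (A). No race.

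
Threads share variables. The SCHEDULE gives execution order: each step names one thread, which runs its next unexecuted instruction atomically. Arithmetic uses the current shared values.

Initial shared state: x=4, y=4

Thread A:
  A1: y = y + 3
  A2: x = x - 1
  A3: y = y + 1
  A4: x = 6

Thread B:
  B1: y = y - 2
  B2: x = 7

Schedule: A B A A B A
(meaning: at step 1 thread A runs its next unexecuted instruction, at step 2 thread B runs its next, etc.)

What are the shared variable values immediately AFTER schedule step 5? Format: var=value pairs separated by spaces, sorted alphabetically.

Answer: x=7 y=6

Derivation:
Step 1: thread A executes A1 (y = y + 3). Shared: x=4 y=7. PCs: A@1 B@0
Step 2: thread B executes B1 (y = y - 2). Shared: x=4 y=5. PCs: A@1 B@1
Step 3: thread A executes A2 (x = x - 1). Shared: x=3 y=5. PCs: A@2 B@1
Step 4: thread A executes A3 (y = y + 1). Shared: x=3 y=6. PCs: A@3 B@1
Step 5: thread B executes B2 (x = 7). Shared: x=7 y=6. PCs: A@3 B@2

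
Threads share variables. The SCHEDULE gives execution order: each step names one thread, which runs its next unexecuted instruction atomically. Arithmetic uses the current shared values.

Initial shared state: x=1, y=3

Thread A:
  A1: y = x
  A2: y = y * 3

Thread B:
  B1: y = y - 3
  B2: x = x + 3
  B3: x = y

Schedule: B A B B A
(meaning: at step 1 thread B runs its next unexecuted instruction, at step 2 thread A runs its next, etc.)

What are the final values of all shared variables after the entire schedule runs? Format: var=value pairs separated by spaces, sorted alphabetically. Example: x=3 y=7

Step 1: thread B executes B1 (y = y - 3). Shared: x=1 y=0. PCs: A@0 B@1
Step 2: thread A executes A1 (y = x). Shared: x=1 y=1. PCs: A@1 B@1
Step 3: thread B executes B2 (x = x + 3). Shared: x=4 y=1. PCs: A@1 B@2
Step 4: thread B executes B3 (x = y). Shared: x=1 y=1. PCs: A@1 B@3
Step 5: thread A executes A2 (y = y * 3). Shared: x=1 y=3. PCs: A@2 B@3

Answer: x=1 y=3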